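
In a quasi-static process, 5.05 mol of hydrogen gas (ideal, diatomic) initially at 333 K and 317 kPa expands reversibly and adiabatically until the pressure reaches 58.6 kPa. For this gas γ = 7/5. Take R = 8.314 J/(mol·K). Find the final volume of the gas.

147 L

V₁ = nRT₁/P₁ = 5.05×8.314×333/317 = 44.1 L.
Adiabatic: T₂/T₁ = (P₂/P₁)^((γ−1)/γ) ⇒ T₂ = 333×(0.185)^0.286 = 206 K; V₂ = 147 L.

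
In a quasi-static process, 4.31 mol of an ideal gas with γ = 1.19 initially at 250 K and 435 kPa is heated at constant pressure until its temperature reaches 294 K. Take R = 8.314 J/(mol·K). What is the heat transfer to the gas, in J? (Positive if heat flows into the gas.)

9870 J

V₁ = nRT₁/P₁ = 4.31×8.314×250/435 = 20.6 L.
Isobaric: P stays 435 kPa; V/T = const ⇒ T₂ = 294 K, V₂ = 24.2 L.
W = PΔV = 435×(24.2−20.6) kPa·L = 1580 J.
ΔU = nCvΔT = 4.31×43.8×(294−250) = 8300 J.
Q = ΔU + W = nCpΔT = 9870 J.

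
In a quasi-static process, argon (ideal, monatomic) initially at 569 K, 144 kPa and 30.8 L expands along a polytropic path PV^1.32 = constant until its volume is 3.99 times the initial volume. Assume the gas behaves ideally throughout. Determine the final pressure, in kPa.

Polytropic n=1.32: T₂ = T₁(V₁/V₂)^(n−1) = 569×(0.251)^0.32 = 365 K; P₂ = P₁(V₁/V₂)^n = 23.2 kPa.

23.2 kPa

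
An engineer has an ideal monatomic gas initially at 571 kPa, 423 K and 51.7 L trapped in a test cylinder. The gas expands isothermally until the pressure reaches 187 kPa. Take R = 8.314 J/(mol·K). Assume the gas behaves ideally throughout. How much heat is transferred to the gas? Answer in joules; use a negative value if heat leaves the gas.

n = P₁V₁/(RT₁) = 571×51.7/(8.314×423) = 8.39 mol.
Isothermal: T stays 423 K; PV = const ⇒ V₂ = 158 L, P₂ = 187 kPa.
ΔU = 0 (ideal gas, T constant).
W = nRT ln(V₂/V₁) = 8.39×8.314×423×ln(3.05) = 33000 J.
Q = ΔU + W = 33000 J.

33000 J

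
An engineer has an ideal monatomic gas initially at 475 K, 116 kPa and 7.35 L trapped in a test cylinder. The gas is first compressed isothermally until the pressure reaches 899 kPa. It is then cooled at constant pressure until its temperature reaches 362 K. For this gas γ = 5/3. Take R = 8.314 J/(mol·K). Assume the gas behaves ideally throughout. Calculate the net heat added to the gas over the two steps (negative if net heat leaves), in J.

n = P₁V₁/(RT₁) = 116×7.35/(8.314×475) = 0.216 mol.
Step 1 — Isothermal: T stays 475 K; PV = const ⇒ V₂ = 0.948 L, P₂ = 899 kPa.
ΔU = 0 (ideal gas, T constant).
W = nRT ln(V₂/V₁) = 0.216×8.314×475×ln(0.129) = -1750 J.
Q = ΔU + W = -1750 J.
State after step 1: P = 899 kPa, V = 0.948 L, T = 475 K.
Step 2 — Isobaric: P stays 899 kPa; V/T = const ⇒ T₂ = 362 K, V₂ = 0.723 L.
W = PΔV = 899×(0.723−0.948) kPa·L = -203 J.
ΔU = nCvΔT = 0.216×12.5×(362−475) = -304 J.
Q = ΔU + W = nCpΔT = -507 J.
Net over both steps: W = -1950 J, Q = -2250 J, ΔU = -304 J.

-2250 J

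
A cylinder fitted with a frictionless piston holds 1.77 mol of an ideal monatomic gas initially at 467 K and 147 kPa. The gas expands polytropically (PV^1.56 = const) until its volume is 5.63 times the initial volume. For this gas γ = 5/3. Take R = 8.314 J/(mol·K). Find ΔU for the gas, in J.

-6390 J

V₁ = nRT₁/P₁ = 1.77×8.314×467/147 = 46.8 L.
Polytropic n=1.56: T₂ = T₁(V₁/V₂)^(n−1) = 467×(0.178)^0.56 = 177 K; P₂ = P₁(V₁/V₂)^n = 9.92 kPa.
For an ideal gas ΔU = nCvΔT with Cv = (3/2)R = 12.5 J/(mol·K).
ΔU = 1.77×12.5×(177−467) = -6390 J.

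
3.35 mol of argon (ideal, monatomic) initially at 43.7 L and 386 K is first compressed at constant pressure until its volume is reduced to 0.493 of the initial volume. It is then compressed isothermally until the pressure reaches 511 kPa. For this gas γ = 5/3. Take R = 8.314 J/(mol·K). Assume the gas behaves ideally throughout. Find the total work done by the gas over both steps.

-9320 J

P₁ = nRT₁/V₁ = 3.35×8.314×386/43.7 = 246 kPa.
Step 1 — Isobaric: P stays 246 kPa; V/T = const ⇒ T₂ = 190 K, V₂ = 21.5 L.
W = PΔV = 246×(21.5−43.7) kPa·L = -5450 J.
ΔU = nCvΔT = 3.35×12.5×(190−386) = -8180 J.
Q = ΔU + W = nCpΔT = -13600 J.
State after step 1: P = 246 kPa, V = 21.5 L, T = 190 K.
Step 2 — Isothermal: T stays 190 K; PV = const ⇒ V₂ = 10.4 L, P₂ = 511 kPa.
ΔU = 0 (ideal gas, T constant).
W = nRT ln(V₂/V₁) = 3.35×8.314×190×ln(0.481) = -3870 J.
Q = ΔU + W = -3870 J.
Net over both steps: W = -9320 J, Q = -17500 J, ΔU = -8180 J.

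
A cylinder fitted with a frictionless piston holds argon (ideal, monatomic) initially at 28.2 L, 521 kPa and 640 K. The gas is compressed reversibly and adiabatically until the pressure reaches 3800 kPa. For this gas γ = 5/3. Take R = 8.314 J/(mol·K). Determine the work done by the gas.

n = P₁V₁/(RT₁) = 521×28.2/(8.314×640) = 2.76 mol.
Adiabatic: T₂/T₁ = (P₂/P₁)^((γ−1)/γ) ⇒ T₂ = 640×(7.29)^0.400 = 1420 K; V₂ = 8.56 L.
ΔU = nCvΔT = 2.76×12.5×(1420−640) = 26800 J.
Q = 0 for an adiabatic process, so W = −ΔU = -26800 J.

-26800 J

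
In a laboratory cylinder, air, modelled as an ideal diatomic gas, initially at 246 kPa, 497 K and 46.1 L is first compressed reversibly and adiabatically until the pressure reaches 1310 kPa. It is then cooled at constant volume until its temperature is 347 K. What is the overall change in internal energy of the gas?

-8560 J

n = P₁V₁/(RT₁) = 246×46.1/(8.314×497) = 2.74 mol.
Step 1 — Adiabatic: T₂/T₁ = (P₂/P₁)^((γ−1)/γ) ⇒ T₂ = 497×(5.33)^0.286 = 801 K; V₂ = 14.0 L.
ΔU = nCvΔT = 2.74×20.8×(801−497) = 17400 J.
Q = 0 for an adiabatic process, so W = −ΔU = -17400 J.
State after step 1: P = 1310 kPa, V = 14.0 L, T = 801 K.
Step 2 — Isochoric: V stays 14.0 L; P/T = const ⇒ T₂ = 347 K, P₂ = 567 kPa.
W = 0 (no volume change).
ΔU = nCvΔT = 2.74×20.8×(347−801) = -25900 J.
Q = ΔU = -25900 J.
Net over both steps: W = -17400 J, Q = -25900 J, ΔU = -8560 J.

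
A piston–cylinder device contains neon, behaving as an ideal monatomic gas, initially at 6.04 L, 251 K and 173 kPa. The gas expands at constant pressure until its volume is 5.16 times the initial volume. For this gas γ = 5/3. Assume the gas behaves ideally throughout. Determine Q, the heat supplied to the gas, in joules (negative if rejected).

n = P₁V₁/(RT₁) = 173×6.04/(8.314×251) = 0.501 mol.
Isobaric: P stays 173 kPa; V/T = const ⇒ T₂ = 1300 K, V₂ = 31.2 L.
W = PΔV = 173×(31.2−6.04) kPa·L = 4350 J.
ΔU = nCvΔT = 0.501×12.5×(1300−251) = 6520 J.
Q = ΔU + W = nCpΔT = 10900 J.

10900 J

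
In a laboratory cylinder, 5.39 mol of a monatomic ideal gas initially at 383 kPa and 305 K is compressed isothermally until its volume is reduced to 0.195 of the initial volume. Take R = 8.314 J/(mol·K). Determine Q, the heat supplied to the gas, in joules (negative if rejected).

-22300 J

V₁ = nRT₁/P₁ = 5.39×8.314×305/383 = 35.7 L.
Isothermal: T stays 305 K; PV = const ⇒ V₂ = 6.96 L, P₂ = 1960 kPa.
ΔU = 0 (ideal gas, T constant).
W = nRT ln(V₂/V₁) = 5.39×8.314×305×ln(0.195) = -22300 J.
Q = ΔU + W = -22300 J.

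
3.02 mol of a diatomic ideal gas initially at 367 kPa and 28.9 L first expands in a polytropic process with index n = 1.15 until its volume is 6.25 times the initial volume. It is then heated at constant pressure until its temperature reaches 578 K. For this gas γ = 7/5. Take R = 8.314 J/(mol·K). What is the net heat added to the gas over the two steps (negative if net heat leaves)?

33200 J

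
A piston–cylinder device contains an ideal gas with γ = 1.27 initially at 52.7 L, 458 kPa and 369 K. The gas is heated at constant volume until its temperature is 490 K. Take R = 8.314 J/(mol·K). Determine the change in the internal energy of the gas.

n = P₁V₁/(RT₁) = 458×52.7/(8.314×369) = 7.87 mol.
Isochoric: V stays 52.7 L; P/T = const ⇒ T₂ = 490 K, P₂ = 608 kPa.
For an ideal gas ΔU = nCvΔT with Cv = R/(γ−1) = 30.8 J/(mol·K).
ΔU = 7.87×30.8×(490−369) = 29300 J.

29300 J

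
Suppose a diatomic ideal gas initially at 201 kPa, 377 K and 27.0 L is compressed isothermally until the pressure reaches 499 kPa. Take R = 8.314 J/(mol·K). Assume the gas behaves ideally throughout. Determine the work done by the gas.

n = P₁V₁/(RT₁) = 201×27.0/(8.314×377) = 1.73 mol.
Isothermal: T stays 377 K; PV = const ⇒ V₂ = 10.9 L, P₂ = 499 kPa.
W = nRT ln(V₂/V₁) = 1.73×8.314×377×ln(0.403) = -4930 J.

-4930 J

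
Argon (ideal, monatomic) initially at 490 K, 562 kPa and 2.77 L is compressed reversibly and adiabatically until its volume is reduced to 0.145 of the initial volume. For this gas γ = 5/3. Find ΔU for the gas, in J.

6130 J

n = P₁V₁/(RT₁) = 562×2.77/(8.314×490) = 0.382 mol.
Adiabatic: TV^(γ−1) = const ⇒ T₂ = 490×(6.90)^0.667 = 1780 K; PV^γ = const ⇒ P₂ = 14000 kPa.
For an ideal gas ΔU = nCvΔT with Cv = (3/2)R = 12.5 J/(mol·K).
ΔU = 0.382×12.5×(1780−490) = 6130 J.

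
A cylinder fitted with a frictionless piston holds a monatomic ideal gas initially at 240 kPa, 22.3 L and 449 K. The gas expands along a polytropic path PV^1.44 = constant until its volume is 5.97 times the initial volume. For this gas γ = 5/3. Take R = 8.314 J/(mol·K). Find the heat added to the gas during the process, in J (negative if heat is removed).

2250 J

n = P₁V₁/(RT₁) = 240×22.3/(8.314×449) = 1.43 mol.
Polytropic n=1.44: T₂ = T₁(V₁/V₂)^(n−1) = 449×(0.168)^0.44 = 205 K; P₂ = P₁(V₁/V₂)^n = 18.3 kPa.
W = (P₁V₁−P₂V₂)/(n−1) = (240×22.3−18.3×133)/0.44 = 6620 J.
ΔU = nCvΔT = 1.43×12.5×(205−449) = -4370 J.
Q = ΔU + W = 2250 J.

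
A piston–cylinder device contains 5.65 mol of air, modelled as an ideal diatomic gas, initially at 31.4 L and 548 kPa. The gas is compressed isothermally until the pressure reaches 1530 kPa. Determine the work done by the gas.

T₁ = P₁V₁/(nR) = 548×31.4/(5.65×8.314) = 366 K.
Isothermal: T stays 366 K; PV = const ⇒ V₂ = 11.2 L, P₂ = 1530 kPa.
W = nRT ln(V₂/V₁) = 5.65×8.314×366×ln(0.358) = -17700 J.

-17700 J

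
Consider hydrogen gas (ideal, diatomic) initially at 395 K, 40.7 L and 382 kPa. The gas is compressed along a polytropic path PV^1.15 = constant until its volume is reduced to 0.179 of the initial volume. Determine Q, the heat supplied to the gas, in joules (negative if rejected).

n = P₁V₁/(RT₁) = 382×40.7/(8.314×395) = 4.73 mol.
Polytropic n=1.15: T₂ = T₁(V₁/V₂)^(n−1) = 395×(5.59)^0.15 = 511 K; P₂ = P₁(V₁/V₂)^n = 2760 kPa.
W = (P₁V₁−P₂V₂)/(n−1) = (382×40.7−2760×7.29)/0.15 = -30500 J.
ΔU = nCvΔT = 4.73×20.8×(511−395) = 11400 J.
Q = ΔU + W = -19100 J.

-19100 J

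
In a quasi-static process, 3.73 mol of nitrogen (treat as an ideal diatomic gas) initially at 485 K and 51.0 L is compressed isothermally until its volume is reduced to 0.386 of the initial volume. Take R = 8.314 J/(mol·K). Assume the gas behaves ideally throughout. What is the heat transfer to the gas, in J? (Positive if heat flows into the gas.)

-14300 J

P₁ = nRT₁/V₁ = 3.73×8.314×485/51.0 = 295 kPa.
Isothermal: T stays 485 K; PV = const ⇒ V₂ = 19.7 L, P₂ = 764 kPa.
ΔU = 0 (ideal gas, T constant).
W = nRT ln(V₂/V₁) = 3.73×8.314×485×ln(0.386) = -14300 J.
Q = ΔU + W = -14300 J.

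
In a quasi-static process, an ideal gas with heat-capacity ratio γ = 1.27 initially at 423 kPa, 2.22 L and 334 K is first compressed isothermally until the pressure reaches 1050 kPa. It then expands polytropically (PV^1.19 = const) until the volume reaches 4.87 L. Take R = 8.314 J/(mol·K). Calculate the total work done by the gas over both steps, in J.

507 J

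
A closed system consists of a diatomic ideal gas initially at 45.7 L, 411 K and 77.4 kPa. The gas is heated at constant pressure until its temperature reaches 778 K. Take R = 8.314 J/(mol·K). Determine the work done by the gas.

3160 J

n = P₁V₁/(RT₁) = 77.4×45.7/(8.314×411) = 1.04 mol.
Isobaric: P stays 77.4 kPa; V/T = const ⇒ T₂ = 778 K, V₂ = 86.5 L.
W = PΔV = 77.4×(86.5−45.7) kPa·L = 3160 J.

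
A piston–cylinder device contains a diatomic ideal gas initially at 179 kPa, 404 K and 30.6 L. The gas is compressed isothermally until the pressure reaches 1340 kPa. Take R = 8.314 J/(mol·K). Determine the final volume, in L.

4.09 L

Isothermal: T stays 404 K; PV = const ⇒ V₂ = 4.09 L, P₂ = 1340 kPa.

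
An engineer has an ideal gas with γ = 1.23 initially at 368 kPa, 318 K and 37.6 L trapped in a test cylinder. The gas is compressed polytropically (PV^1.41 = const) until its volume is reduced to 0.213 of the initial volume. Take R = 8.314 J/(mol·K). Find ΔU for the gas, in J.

n = P₁V₁/(RT₁) = 368×37.6/(8.314×318) = 5.23 mol.
Polytropic n=1.41: T₂ = T₁(V₁/V₂)^(n−1) = 318×(4.69)^0.41 = 600 K; P₂ = P₁(V₁/V₂)^n = 3260 kPa.
For an ideal gas ΔU = nCvΔT with Cv = R/(γ−1) = 36.1 J/(mol·K).
ΔU = 5.23×36.1×(600−318) = 53300 J.

53300 J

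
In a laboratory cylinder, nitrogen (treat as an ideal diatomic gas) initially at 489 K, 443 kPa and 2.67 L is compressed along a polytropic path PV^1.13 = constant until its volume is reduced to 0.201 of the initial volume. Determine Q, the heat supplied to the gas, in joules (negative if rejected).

-1420 J

n = P₁V₁/(RT₁) = 443×2.67/(8.314×489) = 0.291 mol.
Polytropic n=1.13: T₂ = T₁(V₁/V₂)^(n−1) = 489×(4.98)^0.13 = 602 K; P₂ = P₁(V₁/V₂)^n = 2720 kPa.
W = (P₁V₁−P₂V₂)/(n−1) = (443×2.67−2720×0.537)/0.13 = -2110 J.
ΔU = nCvΔT = 0.291×20.8×(602−489) = 686 J.
Q = ΔU + W = -1420 J.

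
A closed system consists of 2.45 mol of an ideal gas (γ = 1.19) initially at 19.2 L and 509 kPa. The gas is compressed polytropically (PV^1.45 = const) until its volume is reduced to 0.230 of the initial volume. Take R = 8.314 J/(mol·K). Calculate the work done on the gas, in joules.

20400 J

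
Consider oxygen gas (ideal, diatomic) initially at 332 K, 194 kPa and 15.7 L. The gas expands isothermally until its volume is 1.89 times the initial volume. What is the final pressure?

Isothermal: T stays 332 K; PV = const ⇒ V₂ = 29.7 L, P₂ = 103 kPa.

103 kPa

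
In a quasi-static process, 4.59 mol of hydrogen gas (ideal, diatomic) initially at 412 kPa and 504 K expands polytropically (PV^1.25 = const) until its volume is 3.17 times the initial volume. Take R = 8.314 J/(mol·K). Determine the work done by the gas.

V₁ = nRT₁/P₁ = 4.59×8.314×504/412 = 46.7 L.
Polytropic n=1.25: T₂ = T₁(V₁/V₂)^(n−1) = 504×(0.315)^0.25 = 378 K; P₂ = P₁(V₁/V₂)^n = 97.4 kPa.
W = (P₁V₁−P₂V₂)/(n−1) = (412×46.7−97.4×148)/0.25 = 19300 J.

19300 J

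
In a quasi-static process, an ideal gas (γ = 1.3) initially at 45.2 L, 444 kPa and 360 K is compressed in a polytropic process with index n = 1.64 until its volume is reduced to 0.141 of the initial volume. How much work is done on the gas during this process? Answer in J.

78500 J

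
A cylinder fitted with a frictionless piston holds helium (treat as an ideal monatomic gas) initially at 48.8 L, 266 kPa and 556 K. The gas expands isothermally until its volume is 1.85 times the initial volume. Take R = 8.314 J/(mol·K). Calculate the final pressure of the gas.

144 kPa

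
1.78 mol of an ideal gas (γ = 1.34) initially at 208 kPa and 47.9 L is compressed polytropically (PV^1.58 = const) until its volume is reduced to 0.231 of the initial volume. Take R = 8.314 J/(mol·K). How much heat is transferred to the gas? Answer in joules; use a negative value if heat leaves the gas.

T₁ = P₁V₁/(nR) = 208×47.9/(1.78×8.314) = 673 K.
Polytropic n=1.58: T₂ = T₁(V₁/V₂)^(n−1) = 673×(4.33)^0.58 = 1570 K; P₂ = P₁(V₁/V₂)^n = 2110 kPa.
W = (P₁V₁−P₂V₂)/(n−1) = (208×47.9−2110×11.1)/0.58 = -23000 J.
ΔU = nCvΔT = 1.78×24.5×(1570−673) = 39200 J.
Q = ΔU + W = 16200 J.

16200 J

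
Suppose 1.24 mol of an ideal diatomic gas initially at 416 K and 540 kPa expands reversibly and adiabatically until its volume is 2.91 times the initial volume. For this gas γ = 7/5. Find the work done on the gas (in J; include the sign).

-3730 J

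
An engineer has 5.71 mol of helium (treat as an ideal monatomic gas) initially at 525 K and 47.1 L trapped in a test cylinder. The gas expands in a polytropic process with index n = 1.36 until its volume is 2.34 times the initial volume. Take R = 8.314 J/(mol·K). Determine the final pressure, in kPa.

167 kPa

P₁ = nRT₁/V₁ = 5.71×8.314×525/47.1 = 529 kPa.
Polytropic n=1.36: T₂ = T₁(V₁/V₂)^(n−1) = 525×(0.427)^0.36 = 387 K; P₂ = P₁(V₁/V₂)^n = 167 kPa.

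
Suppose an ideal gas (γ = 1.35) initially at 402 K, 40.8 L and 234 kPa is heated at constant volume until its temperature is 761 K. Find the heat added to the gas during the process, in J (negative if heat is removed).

n = P₁V₁/(RT₁) = 234×40.8/(8.314×402) = 2.86 mol.
Isochoric: V stays 40.8 L; P/T = const ⇒ T₂ = 761 K, P₂ = 443 kPa.
W = 0 (no volume change).
ΔU = nCvΔT = 2.86×23.8×(761−402) = 24400 J.
Q = ΔU = 24400 J.

24400 J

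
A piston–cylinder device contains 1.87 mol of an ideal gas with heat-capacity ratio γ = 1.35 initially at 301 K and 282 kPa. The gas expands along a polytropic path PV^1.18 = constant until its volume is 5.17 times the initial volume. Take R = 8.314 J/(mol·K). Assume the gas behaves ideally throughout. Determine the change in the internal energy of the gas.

-3420 J

V₁ = nRT₁/P₁ = 1.87×8.314×301/282 = 16.6 L.
Polytropic n=1.18: T₂ = T₁(V₁/V₂)^(n−1) = 301×(0.193)^0.18 = 224 K; P₂ = P₁(V₁/V₂)^n = 40.6 kPa.
For an ideal gas ΔU = nCvΔT with Cv = R/(γ−1) = 23.8 J/(mol·K).
ΔU = 1.87×23.8×(224−301) = -3420 J.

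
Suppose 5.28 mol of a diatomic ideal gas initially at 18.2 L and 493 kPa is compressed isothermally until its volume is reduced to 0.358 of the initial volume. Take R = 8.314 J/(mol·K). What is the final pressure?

T₁ = P₁V₁/(nR) = 493×18.2/(5.28×8.314) = 204 K.
Isothermal: T stays 204 K; PV = const ⇒ V₂ = 6.52 L, P₂ = 1380 kPa.

1380 kPa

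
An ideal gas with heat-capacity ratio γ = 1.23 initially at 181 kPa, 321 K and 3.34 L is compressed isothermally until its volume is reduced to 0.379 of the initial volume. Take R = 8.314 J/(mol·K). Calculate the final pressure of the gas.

478 kPa

Isothermal: T stays 321 K; PV = const ⇒ V₂ = 1.27 L, P₂ = 478 kPa.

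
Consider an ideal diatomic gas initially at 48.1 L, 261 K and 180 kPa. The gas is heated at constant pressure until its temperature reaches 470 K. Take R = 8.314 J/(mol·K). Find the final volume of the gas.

86.6 L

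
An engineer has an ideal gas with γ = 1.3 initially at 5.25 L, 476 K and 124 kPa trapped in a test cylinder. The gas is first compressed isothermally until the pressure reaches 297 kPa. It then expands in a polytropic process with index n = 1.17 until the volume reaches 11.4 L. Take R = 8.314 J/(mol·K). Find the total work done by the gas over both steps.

367 J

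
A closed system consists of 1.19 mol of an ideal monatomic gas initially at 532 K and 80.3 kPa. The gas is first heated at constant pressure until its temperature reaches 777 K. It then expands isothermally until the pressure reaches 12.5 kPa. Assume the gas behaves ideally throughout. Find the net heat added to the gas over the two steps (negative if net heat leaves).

V₁ = nRT₁/P₁ = 1.19×8.314×532/80.3 = 65.5 L.
Step 1 — Isobaric: P stays 80.3 kPa; V/T = const ⇒ T₂ = 777 K, V₂ = 95.7 L.
W = PΔV = 80.3×(95.7−65.5) kPa·L = 2420 J.
ΔU = nCvΔT = 1.19×12.5×(777−532) = 3640 J.
Q = ΔU + W = nCpΔT = 6060 J.
State after step 1: P = 80.3 kPa, V = 95.7 L, T = 777 K.
Step 2 — Isothermal: T stays 777 K; PV = const ⇒ V₂ = 615 L, P₂ = 12.5 kPa.
ΔU = 0 (ideal gas, T constant).
W = nRT ln(V₂/V₁) = 1.19×8.314×777×ln(6.42) = 14300 J.
Q = ΔU + W = 14300 J.
Net over both steps: W = 16700 J, Q = 20400 J, ΔU = 3640 J.

20400 J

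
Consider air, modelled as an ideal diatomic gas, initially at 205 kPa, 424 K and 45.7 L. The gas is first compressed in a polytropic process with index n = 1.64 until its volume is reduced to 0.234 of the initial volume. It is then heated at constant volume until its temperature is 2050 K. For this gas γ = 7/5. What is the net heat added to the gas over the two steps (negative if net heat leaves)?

67400 J

n = P₁V₁/(RT₁) = 205×45.7/(8.314×424) = 2.66 mol.
Step 1 — Polytropic n=1.64: T₂ = T₁(V₁/V₂)^(n−1) = 424×(4.27)^0.64 = 1070 K; P₂ = P₁(V₁/V₂)^n = 2220 kPa.
W = (P₁V₁−P₂V₂)/(n−1) = (205×45.7−2220×10.7)/0.64 = -22400 J.
ΔU = nCvΔT = 2.66×20.8×(1070−424) = 35900 J.
Q = ΔU + W = 13500 J.
State after step 1: P = 2220 kPa, V = 10.7 L, T = 1070 K.
Step 2 — Isochoric: V stays 10.7 L; P/T = const ⇒ T₂ = 2050 K, P₂ = 4240 kPa.
W = 0 (no volume change).
ΔU = nCvΔT = 2.66×20.8×(2050−1070) = 53900 J.
Q = ΔU = 53900 J.
Net over both steps: W = -22400 J, Q = 67400 J, ΔU = 89800 J.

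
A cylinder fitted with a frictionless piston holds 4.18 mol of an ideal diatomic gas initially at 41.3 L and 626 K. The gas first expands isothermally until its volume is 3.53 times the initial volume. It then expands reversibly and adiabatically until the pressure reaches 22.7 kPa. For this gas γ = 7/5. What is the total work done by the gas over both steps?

P₁ = nRT₁/V₁ = 4.18×8.314×626/41.3 = 527 kPa.
Step 1 — Isothermal: T stays 626 K; PV = const ⇒ V₂ = 146 L, P₂ = 149 kPa.
ΔU = 0 (ideal gas, T constant).
W = nRT ln(V₂/V₁) = 4.18×8.314×626×ln(3.53) = 27400 J.
Q = ΔU + W = 27400 J.
State after step 1: P = 149 kPa, V = 146 L, T = 626 K.
Step 2 — Adiabatic: T₂/T₁ = (P₂/P₁)^((γ−1)/γ) ⇒ T₂ = 626×(0.152)^0.286 = 366 K; V₂ = 560 L.
ΔU = nCvΔT = 4.18×20.8×(366−626) = -22600 J.
Q = 0 for an adiabatic process, so W = −ΔU = 22600 J.
Net over both steps: W = 50100 J, Q = 27400 J, ΔU = -22600 J.

50100 J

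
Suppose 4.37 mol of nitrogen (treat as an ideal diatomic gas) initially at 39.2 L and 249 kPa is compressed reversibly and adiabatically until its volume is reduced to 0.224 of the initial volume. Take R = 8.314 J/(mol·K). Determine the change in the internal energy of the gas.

T₁ = P₁V₁/(nR) = 249×39.2/(4.37×8.314) = 269 K.
Adiabatic: TV^(γ−1) = const ⇒ T₂ = 269×(4.46)^0.400 = 489 K; PV^γ = const ⇒ P₂ = 2020 kPa.
For an ideal gas ΔU = nCvΔT with Cv = (5/2)R = 20.8 J/(mol·K).
ΔU = 4.37×20.8×(489−269) = 20000 J.

20000 J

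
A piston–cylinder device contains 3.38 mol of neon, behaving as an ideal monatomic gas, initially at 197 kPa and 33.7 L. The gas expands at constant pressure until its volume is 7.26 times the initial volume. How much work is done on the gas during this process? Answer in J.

-41600 J

T₁ = P₁V₁/(nR) = 197×33.7/(3.38×8.314) = 236 K.
Isobaric: P stays 197 kPa; V/T = const ⇒ T₂ = 1720 K, V₂ = 245 L.
W = PΔV = 197×(245−33.7) kPa·L = 41600 J.
Work done on the gas = −W_by = -41600 J.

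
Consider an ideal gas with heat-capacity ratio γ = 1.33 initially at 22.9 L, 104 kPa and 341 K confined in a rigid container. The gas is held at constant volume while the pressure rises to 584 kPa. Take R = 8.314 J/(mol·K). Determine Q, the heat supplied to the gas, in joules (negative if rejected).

33300 J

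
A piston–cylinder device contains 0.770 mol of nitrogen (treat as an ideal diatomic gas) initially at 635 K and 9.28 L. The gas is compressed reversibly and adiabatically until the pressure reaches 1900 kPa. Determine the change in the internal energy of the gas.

P₁ = nRT₁/V₁ = 0.770×8.314×635/9.28 = 438 kPa.
Adiabatic: T₂/T₁ = (P₂/P₁)^((γ−1)/γ) ⇒ T₂ = 635×(4.34)^0.286 = 966 K; V₂ = 3.25 L.
For an ideal gas ΔU = nCvΔT with Cv = (5/2)R = 20.8 J/(mol·K).
ΔU = 0.770×20.8×(966−635) = 5290 J.

5290 J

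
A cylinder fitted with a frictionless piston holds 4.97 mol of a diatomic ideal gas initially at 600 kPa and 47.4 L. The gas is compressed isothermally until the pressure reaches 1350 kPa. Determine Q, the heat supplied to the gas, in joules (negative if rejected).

-23100 J

T₁ = P₁V₁/(nR) = 600×47.4/(4.97×8.314) = 688 K.
Isothermal: T stays 688 K; PV = const ⇒ V₂ = 21.1 L, P₂ = 1350 kPa.
ΔU = 0 (ideal gas, T constant).
W = nRT ln(V₂/V₁) = 4.97×8.314×688×ln(0.444) = -23100 J.
Q = ΔU + W = -23100 J.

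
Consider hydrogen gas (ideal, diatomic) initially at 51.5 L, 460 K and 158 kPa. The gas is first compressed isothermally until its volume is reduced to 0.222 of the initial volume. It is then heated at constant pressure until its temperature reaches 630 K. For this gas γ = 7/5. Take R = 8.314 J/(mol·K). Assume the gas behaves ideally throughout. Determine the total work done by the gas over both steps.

n = P₁V₁/(RT₁) = 158×51.5/(8.314×460) = 2.13 mol.
Step 1 — Isothermal: T stays 460 K; PV = const ⇒ V₂ = 11.4 L, P₂ = 712 kPa.
ΔU = 0 (ideal gas, T constant).
W = nRT ln(V₂/V₁) = 2.13×8.314×460×ln(0.222) = -12200 J.
Q = ΔU + W = -12200 J.
State after step 1: P = 712 kPa, V = 11.4 L, T = 460 K.
Step 2 — Isobaric: P stays 712 kPa; V/T = const ⇒ T₂ = 630 K, V₂ = 15.7 L.
W = PΔV = 712×(15.7−11.4) kPa·L = 3010 J.
ΔU = nCvΔT = 2.13×20.8×(630−460) = 7520 J.
Q = ΔU + W = nCpΔT = 10500 J.
Net over both steps: W = -9240 J, Q = -1720 J, ΔU = 7520 J.

-9240 J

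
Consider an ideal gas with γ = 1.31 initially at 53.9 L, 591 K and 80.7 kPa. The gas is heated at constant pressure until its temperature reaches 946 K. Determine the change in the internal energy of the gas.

n = P₁V₁/(RT₁) = 80.7×53.9/(8.314×591) = 0.885 mol.
Isobaric: P stays 80.7 kPa; V/T = const ⇒ T₂ = 946 K, V₂ = 86.3 L.
For an ideal gas ΔU = nCvΔT with Cv = R/(γ−1) = 26.8 J/(mol·K).
ΔU = 0.885×26.8×(946−591) = 8430 J.

8430 J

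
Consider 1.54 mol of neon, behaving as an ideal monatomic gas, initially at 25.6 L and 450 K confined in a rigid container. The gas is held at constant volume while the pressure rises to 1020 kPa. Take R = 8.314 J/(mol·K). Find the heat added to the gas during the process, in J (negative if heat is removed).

P₁ = nRT₁/V₁ = 1.54×8.314×450/25.6 = 225 kPa.
Isochoric: V stays 25.6 L; P/T = const ⇒ T₂ = 2040 K, P₂ = 1020 kPa.
W = 0 (no volume change).
ΔU = nCvΔT = 1.54×12.5×(2040−450) = 30500 J.
Q = ΔU = 30500 J.

30500 J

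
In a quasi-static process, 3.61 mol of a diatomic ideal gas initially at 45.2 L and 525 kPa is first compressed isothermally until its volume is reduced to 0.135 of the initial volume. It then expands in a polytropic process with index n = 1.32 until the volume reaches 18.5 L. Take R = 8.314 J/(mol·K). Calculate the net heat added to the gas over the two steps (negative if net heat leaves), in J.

-43100 J

T₁ = P₁V₁/(nR) = 525×45.2/(3.61×8.314) = 791 K.
Step 1 — Isothermal: T stays 791 K; PV = const ⇒ V₂ = 6.10 L, P₂ = 3890 kPa.
ΔU = 0 (ideal gas, T constant).
W = nRT ln(V₂/V₁) = 3.61×8.314×791×ln(0.135) = -47500 J.
Q = ΔU + W = -47500 J.
State after step 1: P = 3890 kPa, V = 6.10 L, T = 791 K.
Step 2 — Polytropic n=1.32: T₂ = T₁(V₁/V₂)^(n−1) = 791×(0.330)^0.32 = 554 K; P₂ = P₁(V₁/V₂)^n = 899 kPa.
W = (P₁V₁−P₂V₂)/(n−1) = (3890×6.10−899×18.5)/0.32 = 22200 J.
ΔU = nCvΔT = 3.61×20.8×(554−791) = -17700 J.
Q = ΔU + W = 4430 J.
Net over both steps: W = -25400 J, Q = -43100 J, ΔU = -17700 J.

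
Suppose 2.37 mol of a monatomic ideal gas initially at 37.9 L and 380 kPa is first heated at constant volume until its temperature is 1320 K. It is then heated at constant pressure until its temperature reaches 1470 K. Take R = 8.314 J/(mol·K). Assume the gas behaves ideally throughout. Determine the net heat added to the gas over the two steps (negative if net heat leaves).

24800 J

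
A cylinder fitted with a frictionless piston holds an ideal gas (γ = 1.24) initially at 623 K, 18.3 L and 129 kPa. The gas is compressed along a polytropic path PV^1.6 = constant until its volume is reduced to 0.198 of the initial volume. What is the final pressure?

Polytropic n=1.6: T₂ = T₁(V₁/V₂)^(n−1) = 623×(5.05)^0.60 = 1650 K; P₂ = P₁(V₁/V₂)^n = 1720 kPa.

1720 kPa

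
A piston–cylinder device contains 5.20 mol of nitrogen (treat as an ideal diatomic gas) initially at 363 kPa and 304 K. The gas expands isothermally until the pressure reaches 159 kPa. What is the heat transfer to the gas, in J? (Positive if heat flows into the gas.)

10800 J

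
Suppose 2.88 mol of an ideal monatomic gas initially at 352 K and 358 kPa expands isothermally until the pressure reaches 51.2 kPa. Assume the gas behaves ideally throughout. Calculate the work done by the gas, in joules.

V₁ = nRT₁/P₁ = 2.88×8.314×352/358 = 23.5 L.
Isothermal: T stays 352 K; PV = const ⇒ V₂ = 165 L, P₂ = 51.2 kPa.
W = nRT ln(V₂/V₁) = 2.88×8.314×352×ln(6.99) = 16400 J.

16400 J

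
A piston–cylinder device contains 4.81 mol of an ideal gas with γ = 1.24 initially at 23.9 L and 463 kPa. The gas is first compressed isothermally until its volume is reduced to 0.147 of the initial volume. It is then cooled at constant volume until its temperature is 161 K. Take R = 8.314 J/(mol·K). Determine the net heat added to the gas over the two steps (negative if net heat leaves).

-40500 J

T₁ = P₁V₁/(nR) = 463×23.9/(4.81×8.314) = 277 K.
Step 1 — Isothermal: T stays 277 K; PV = const ⇒ V₂ = 3.51 L, P₂ = 3150 kPa.
ΔU = 0 (ideal gas, T constant).
W = nRT ln(V₂/V₁) = 4.81×8.314×277×ln(0.147) = -21200 J.
Q = ΔU + W = -21200 J.
State after step 1: P = 3150 kPa, V = 3.51 L, T = 277 K.
Step 2 — Isochoric: V stays 3.51 L; P/T = const ⇒ T₂ = 161 K, P₂ = 1830 kPa.
W = 0 (no volume change).
ΔU = nCvΔT = 4.81×34.6×(161−277) = -19300 J.
Q = ΔU = -19300 J.
Net over both steps: W = -21200 J, Q = -40500 J, ΔU = -19300 J.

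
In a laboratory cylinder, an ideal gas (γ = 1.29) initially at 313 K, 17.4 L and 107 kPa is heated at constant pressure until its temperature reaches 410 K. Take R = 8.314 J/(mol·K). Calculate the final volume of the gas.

Isobaric: P stays 107 kPa; V/T = const ⇒ T₂ = 410 K, V₂ = 22.8 L.

22.8 L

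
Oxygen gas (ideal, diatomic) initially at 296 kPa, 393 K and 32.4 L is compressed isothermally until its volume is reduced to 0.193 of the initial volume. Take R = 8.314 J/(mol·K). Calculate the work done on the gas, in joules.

15800 J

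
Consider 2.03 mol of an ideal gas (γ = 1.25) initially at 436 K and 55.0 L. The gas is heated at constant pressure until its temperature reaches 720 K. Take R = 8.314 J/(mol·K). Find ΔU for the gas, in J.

P₁ = nRT₁/V₁ = 2.03×8.314×436/55.0 = 134 kPa.
Isobaric: P stays 134 kPa; V/T = const ⇒ T₂ = 720 K, V₂ = 90.8 L.
For an ideal gas ΔU = nCvΔT with Cv = R/(γ−1) = 33.3 J/(mol·K).
ΔU = 2.03×33.3×(720−436) = 19200 J.

19200 J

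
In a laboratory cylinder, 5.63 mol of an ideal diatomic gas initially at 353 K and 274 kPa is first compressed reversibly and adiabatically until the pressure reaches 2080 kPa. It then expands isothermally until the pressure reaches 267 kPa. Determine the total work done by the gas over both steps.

V₁ = nRT₁/P₁ = 5.63×8.314×353/274 = 60.3 L.
Step 1 — Adiabatic: T₂/T₁ = (P₂/P₁)^((γ−1)/γ) ⇒ T₂ = 353×(7.59)^0.286 = 630 K; V₂ = 14.2 L.
ΔU = nCvΔT = 5.63×20.8×(630−353) = 32400 J.
Q = 0 for an adiabatic process, so W = −ΔU = -32400 J.
State after step 1: P = 2080 kPa, V = 14.2 L, T = 630 K.
Step 2 — Isothermal: T stays 630 K; PV = const ⇒ V₂ = 110 L, P₂ = 267 kPa.
ΔU = 0 (ideal gas, T constant).
W = nRT ln(V₂/V₁) = 5.63×8.314×630×ln(7.79) = 60500 J.
Q = ΔU + W = 60500 J.
Net over both steps: W = 28100 J, Q = 60500 J, ΔU = 32400 J.

28100 J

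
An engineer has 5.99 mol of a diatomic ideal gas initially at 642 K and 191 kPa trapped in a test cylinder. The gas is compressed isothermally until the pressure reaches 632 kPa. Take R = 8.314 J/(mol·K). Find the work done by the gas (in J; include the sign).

V₁ = nRT₁/P₁ = 5.99×8.314×642/191 = 167 L.
Isothermal: T stays 642 K; PV = const ⇒ V₂ = 50.6 L, P₂ = 632 kPa.
W = nRT ln(V₂/V₁) = 5.99×8.314×642×ln(0.302) = -38300 J.

-38300 J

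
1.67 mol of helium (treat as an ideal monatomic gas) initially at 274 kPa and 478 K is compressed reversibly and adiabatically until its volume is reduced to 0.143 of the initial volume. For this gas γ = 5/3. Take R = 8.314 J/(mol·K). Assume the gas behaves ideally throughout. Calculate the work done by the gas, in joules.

-26400 J

V₁ = nRT₁/P₁ = 1.67×8.314×478/274 = 24.2 L.
Adiabatic: TV^(γ−1) = const ⇒ T₂ = 478×(6.99)^0.667 = 1750 K; PV^γ = const ⇒ P₂ = 7010 kPa.
ΔU = nCvΔT = 1.67×12.5×(1750−478) = 26400 J.
Q = 0 for an adiabatic process, so W = −ΔU = -26400 J.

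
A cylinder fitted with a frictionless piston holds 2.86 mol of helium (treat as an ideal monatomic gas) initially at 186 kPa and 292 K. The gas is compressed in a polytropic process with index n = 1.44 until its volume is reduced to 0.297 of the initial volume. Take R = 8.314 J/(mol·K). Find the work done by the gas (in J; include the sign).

V₁ = nRT₁/P₁ = 2.86×8.314×292/186 = 37.3 L.
Polytropic n=1.44: T₂ = T₁(V₁/V₂)^(n−1) = 292×(3.37)^0.44 = 498 K; P₂ = P₁(V₁/V₂)^n = 1070 kPa.
W = (P₁V₁−P₂V₂)/(n−1) = (186×37.3−1070×11.1)/0.44 = -11100 J.

-11100 J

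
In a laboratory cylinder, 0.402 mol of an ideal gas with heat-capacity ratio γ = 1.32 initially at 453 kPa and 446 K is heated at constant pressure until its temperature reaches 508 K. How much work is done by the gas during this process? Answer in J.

V₁ = nRT₁/P₁ = 0.402×8.314×446/453 = 3.29 L.
Isobaric: P stays 453 kPa; V/T = const ⇒ T₂ = 508 K, V₂ = 3.75 L.
W = PΔV = 453×(3.75−3.29) kPa·L = 207 J.

207 J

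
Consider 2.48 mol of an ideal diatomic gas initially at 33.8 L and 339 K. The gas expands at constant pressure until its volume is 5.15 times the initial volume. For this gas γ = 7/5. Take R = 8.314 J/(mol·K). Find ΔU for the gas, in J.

72500 J

P₁ = nRT₁/V₁ = 2.48×8.314×339/33.8 = 207 kPa.
Isobaric: P stays 207 kPa; V/T = const ⇒ T₂ = 1750 K, V₂ = 174 L.
For an ideal gas ΔU = nCvΔT with Cv = (5/2)R = 20.8 J/(mol·K).
ΔU = 2.48×20.8×(1750−339) = 72500 J.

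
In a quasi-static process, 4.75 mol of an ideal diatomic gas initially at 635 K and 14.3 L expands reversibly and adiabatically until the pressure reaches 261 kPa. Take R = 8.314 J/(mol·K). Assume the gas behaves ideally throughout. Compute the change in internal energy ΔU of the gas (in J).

P₁ = nRT₁/V₁ = 4.75×8.314×635/14.3 = 1750 kPa.
Adiabatic: T₂/T₁ = (P₂/P₁)^((γ−1)/γ) ⇒ T₂ = 635×(0.149)^0.286 = 368 K; V₂ = 55.8 L.
For an ideal gas ΔU = nCvΔT with Cv = (5/2)R = 20.8 J/(mol·K).
ΔU = 4.75×20.8×(368−635) = -26300 J.

-26300 J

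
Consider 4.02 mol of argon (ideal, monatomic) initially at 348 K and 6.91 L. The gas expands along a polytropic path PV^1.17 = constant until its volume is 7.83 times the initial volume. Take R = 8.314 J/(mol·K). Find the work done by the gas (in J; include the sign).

20200 J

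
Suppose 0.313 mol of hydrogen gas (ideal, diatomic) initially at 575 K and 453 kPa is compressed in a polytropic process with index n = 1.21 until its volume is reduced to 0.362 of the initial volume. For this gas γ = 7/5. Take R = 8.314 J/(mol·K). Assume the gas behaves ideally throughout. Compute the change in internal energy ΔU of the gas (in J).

V₁ = nRT₁/P₁ = 0.313×8.314×575/453 = 3.30 L.
Polytropic n=1.21: T₂ = T₁(V₁/V₂)^(n−1) = 575×(2.76)^0.21 = 712 K; P₂ = P₁(V₁/V₂)^n = 1550 kPa.
For an ideal gas ΔU = nCvΔT with Cv = (5/2)R = 20.8 J/(mol·K).
ΔU = 0.313×20.8×(712−575) = 890 J.

890 J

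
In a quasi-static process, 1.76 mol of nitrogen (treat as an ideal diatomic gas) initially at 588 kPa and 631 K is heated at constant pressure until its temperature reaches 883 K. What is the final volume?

V₁ = nRT₁/P₁ = 1.76×8.314×631/588 = 15.7 L.
Isobaric: P stays 588 kPa; V/T = const ⇒ T₂ = 883 K, V₂ = 22.0 L.

22.0 L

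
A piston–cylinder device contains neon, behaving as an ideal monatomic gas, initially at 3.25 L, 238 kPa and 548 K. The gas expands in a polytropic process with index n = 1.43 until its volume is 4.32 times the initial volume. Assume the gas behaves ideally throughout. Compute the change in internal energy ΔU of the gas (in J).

-542 J

n = P₁V₁/(RT₁) = 238×3.25/(8.314×548) = 0.170 mol.
Polytropic n=1.43: T₂ = T₁(V₁/V₂)^(n−1) = 548×(0.231)^0.43 = 292 K; P₂ = P₁(V₁/V₂)^n = 29.4 kPa.
For an ideal gas ΔU = nCvΔT with Cv = (3/2)R = 12.5 J/(mol·K).
ΔU = 0.170×12.5×(292−548) = -542 J.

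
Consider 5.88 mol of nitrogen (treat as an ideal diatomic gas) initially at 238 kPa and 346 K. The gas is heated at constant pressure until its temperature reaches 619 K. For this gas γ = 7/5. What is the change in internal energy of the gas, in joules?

33400 J

V₁ = nRT₁/P₁ = 5.88×8.314×346/238 = 71.1 L.
Isobaric: P stays 238 kPa; V/T = const ⇒ T₂ = 619 K, V₂ = 127 L.
For an ideal gas ΔU = nCvΔT with Cv = (5/2)R = 20.8 J/(mol·K).
ΔU = 5.88×20.8×(619−346) = 33400 J.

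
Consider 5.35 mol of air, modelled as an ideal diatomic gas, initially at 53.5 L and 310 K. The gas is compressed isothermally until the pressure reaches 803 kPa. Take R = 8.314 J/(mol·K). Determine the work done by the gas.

-15700 J

P₁ = nRT₁/V₁ = 5.35×8.314×310/53.5 = 258 kPa.
Isothermal: T stays 310 K; PV = const ⇒ V₂ = 17.2 L, P₂ = 803 kPa.
W = nRT ln(V₂/V₁) = 5.35×8.314×310×ln(0.321) = -15700 J.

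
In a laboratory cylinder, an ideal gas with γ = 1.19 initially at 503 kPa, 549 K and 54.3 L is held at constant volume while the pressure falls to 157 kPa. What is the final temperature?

171 K

Isochoric: V stays 54.3 L; P/T = const ⇒ T₂ = 171 K, P₂ = 157 kPa.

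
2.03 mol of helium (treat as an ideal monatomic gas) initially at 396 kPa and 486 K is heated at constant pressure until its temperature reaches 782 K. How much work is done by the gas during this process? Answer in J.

5000 J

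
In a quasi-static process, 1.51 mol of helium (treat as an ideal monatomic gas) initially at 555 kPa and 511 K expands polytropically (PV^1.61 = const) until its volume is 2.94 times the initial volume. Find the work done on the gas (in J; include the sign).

V₁ = nRT₁/P₁ = 1.51×8.314×511/555 = 11.6 L.
Polytropic n=1.61: T₂ = T₁(V₁/V₂)^(n−1) = 511×(0.340)^0.61 = 265 K; P₂ = P₁(V₁/V₂)^n = 97.8 kPa.
W = (P₁V₁−P₂V₂)/(n−1) = (555×11.6−97.8×34.0)/0.61 = 5070 J.
Work done on the gas = −W_by = -5070 J.

-5070 J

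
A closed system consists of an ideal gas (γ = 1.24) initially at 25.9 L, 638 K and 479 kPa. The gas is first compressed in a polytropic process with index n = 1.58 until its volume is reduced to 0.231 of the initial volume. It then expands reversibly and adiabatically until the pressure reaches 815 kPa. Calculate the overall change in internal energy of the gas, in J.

33900 J

n = P₁V₁/(RT₁) = 479×25.9/(8.314×638) = 2.34 mol.
Step 1 — Polytropic n=1.58: T₂ = T₁(V₁/V₂)^(n−1) = 638×(4.33)^0.58 = 1490 K; P₂ = P₁(V₁/V₂)^n = 4850 kPa.
W = (P₁V₁−P₂V₂)/(n−1) = (479×25.9−4850×5.98)/0.58 = -28600 J.
ΔU = nCvΔT = 2.34×34.6×(1490−638) = 69200 J.
Q = ΔU + W = 40600 J.
State after step 1: P = 4850 kPa, V = 5.98 L, T = 1490 K.
Step 2 — Adiabatic: T₂/T₁ = (P₂/P₁)^((γ−1)/γ) ⇒ T₂ = 1490×(0.168)^0.194 = 1060 K; V₂ = 25.2 L.
ΔU = nCvΔT = 2.34×34.6×(1060−1490) = -35300 J.
Q = 0 for an adiabatic process, so W = −ΔU = 35300 J.
Net over both steps: W = 6660 J, Q = 40600 J, ΔU = 33900 J.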